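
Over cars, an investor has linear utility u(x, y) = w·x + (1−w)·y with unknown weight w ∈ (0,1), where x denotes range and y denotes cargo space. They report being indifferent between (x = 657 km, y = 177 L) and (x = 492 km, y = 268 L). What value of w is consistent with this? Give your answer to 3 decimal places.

w = 0.355

Equating utilities: w·657 + (1−w)·177 = w·492 + (1−w)·268.
Collecting terms: w·165 = (1−w)·91.
The marginal rate of substitution is 91/165, so w = 91/(165+91) = 0.355.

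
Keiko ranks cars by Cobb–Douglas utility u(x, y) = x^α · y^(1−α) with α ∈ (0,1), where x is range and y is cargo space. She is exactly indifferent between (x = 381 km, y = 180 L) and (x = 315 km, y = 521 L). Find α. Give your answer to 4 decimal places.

α ≈ 0.8482

The Cobb–Douglas utilities coincide, so 381^α·180^(1−α) = 315^α·521^(1−α).
Rearrange to (381/315)^α = (521/180)^(1−α) and take logs: α·0.1902267 = (1−α)·1.0627932.
With A = 0.1902267 and B = 1.0627932: α·A = (1−α)·B, so α = B/(A+B) = 1.0627932/1.2530199 ≈ 0.8482.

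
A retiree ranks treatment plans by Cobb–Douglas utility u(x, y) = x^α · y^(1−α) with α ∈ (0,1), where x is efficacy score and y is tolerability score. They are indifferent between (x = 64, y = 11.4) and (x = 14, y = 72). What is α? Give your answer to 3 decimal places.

Indifference: 64^α · 11.4^(1−α) = 14^α · 72^(1−α).
Taking logs: α·ln 64 + (1−α)·ln 11.4 = α·ln 14 + (1−α)·ln 72, i.e. α·1.519826 = (1−α)·1.843053.
With A = 1.519826 and B = 1.843053: α·A = (1−α)·B, so α = B/(A+B) = 1.843053/3.362879 ≈ 0.548.

α ≈ 0.548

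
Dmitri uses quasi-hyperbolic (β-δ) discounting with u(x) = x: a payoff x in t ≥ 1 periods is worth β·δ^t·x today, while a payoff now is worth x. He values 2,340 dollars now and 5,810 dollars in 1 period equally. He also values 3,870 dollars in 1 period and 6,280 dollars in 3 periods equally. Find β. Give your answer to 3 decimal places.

Both payoffs in the second observation are in the future, so β drops out: δ^1·3870 = δ^3·6280 ⇒ δ^2 = 3870/6280 = 0.61624, so δ = 0.78501.
Now use the now-vs-future pair: 2340 = β·δ·5810 gives β = 2340/(0.78501·5810) ≈ 0.513.

β ≈ 0.513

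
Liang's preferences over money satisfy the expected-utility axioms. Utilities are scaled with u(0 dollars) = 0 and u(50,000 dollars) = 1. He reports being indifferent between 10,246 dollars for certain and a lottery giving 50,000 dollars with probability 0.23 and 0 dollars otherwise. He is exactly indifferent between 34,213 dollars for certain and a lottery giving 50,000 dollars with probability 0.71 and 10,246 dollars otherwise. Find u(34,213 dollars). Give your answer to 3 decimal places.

The first gamble pins u(10,246 dollars): it must equal 0.23·1 + 0.77·0 = 0.23.
Then u(34,213 dollars) = 0.71·u(50,000 dollars) + 0.29·u(10,246 dollars) = 0.71·1.00 + 0.29·0.23 = 0.7767.

0.777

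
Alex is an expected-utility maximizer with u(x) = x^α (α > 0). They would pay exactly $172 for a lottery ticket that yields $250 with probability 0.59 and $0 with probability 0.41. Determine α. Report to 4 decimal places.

Since u(0) = 0, the lottery's EU is 0.59·250^α.
Indifference: 172^α = 0.59·250^α, so (172/250)^α = 0.59.
Taking logs: α·ln(172/250) = ln(0.59), so α = -0.5276327 / -0.3739664 ≈ 1.4109.

α ≈ 1.4109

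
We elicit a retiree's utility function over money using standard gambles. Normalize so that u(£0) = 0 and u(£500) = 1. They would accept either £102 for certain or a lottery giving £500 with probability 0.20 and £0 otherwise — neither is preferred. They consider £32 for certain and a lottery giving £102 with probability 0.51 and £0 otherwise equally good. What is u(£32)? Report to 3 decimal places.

0.102

From the first indifference, u(£102) = 0.20·u(£500) + 0.80·u(£0) = 0.20·1 + 0.80·0 = 0.20.
The second indifference gives u(£32) = 0.51·u(£102) + 0.49·u(£0) = 0.51·0.20 + 0.49·0.00 = 0.1020.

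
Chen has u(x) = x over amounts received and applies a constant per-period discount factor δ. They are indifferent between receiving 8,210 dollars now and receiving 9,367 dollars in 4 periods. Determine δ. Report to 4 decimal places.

δ ≈ 0.9676

Equating discounted utilities: u(8210) = δ^4·u(9367) ⇒ δ^4 = u(8210)/u(9367).
With u(x) = x: δ^4 = 8210/9367 = 0.87648.
So δ = 0.87648^(1/4) ≈ 0.9676.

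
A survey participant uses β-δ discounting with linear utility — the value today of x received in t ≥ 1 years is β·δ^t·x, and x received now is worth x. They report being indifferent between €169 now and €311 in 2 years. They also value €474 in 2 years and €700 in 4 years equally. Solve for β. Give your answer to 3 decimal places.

β ≈ 0.803

From the later pair, β·δ^2·474 = β·δ^4·700; dividing through, δ^2 = 474/700 = 0.67714, so δ = 0.82289.
Now use the now-vs-future pair: 169 = β·δ^2·311 gives β = 169/(0.67714·311) ≈ 0.803.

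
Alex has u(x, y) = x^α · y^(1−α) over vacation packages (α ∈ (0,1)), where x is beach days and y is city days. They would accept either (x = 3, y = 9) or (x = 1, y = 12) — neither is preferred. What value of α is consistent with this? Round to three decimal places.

α ≈ 0.208

Set the two utilities equal: 3^α·9^(1−α) = 1^α·12^(1−α).
Taking logs: α·ln 3 + (1−α)·ln 9 = α·ln 1 + (1−α)·ln 12, i.e. α·1.098612 = (1−α)·0.287682.
With A = 1.098612 and B = 0.287682: α·A = (1−α)·B, so α = B/(A+B) = 0.287682/1.386294 ≈ 0.208.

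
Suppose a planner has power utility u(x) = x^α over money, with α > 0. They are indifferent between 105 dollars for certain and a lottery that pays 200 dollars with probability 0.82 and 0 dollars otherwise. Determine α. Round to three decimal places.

α ≈ 0.308

Since u(0) = 0, the lottery's EU is 0.82·200^α.
Indifference: 105^α = 0.82·200^α, so (105/200)^α = 0.82.
Taking logs: α·ln(105/200) = ln(0.82), so α = -0.198451 / -0.644357 ≈ 0.308.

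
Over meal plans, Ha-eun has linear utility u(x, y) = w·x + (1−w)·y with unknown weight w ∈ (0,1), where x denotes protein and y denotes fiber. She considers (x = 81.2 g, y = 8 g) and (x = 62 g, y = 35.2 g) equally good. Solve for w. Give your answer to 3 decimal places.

w = 0.586

Indifference: w·81.2 + (1−w)·8 = w·62 + (1−w)·35.2.
Collecting terms: w·19.2 = (1−w)·27.2.
So w/(1−w) = 27.2/19.2 = 1.4167, giving w = 27.2/(19.2+27.2) = 0.586.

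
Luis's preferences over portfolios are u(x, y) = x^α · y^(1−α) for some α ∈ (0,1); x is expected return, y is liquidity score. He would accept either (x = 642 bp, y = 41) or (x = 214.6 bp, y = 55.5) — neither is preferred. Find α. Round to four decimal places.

α ≈ 0.2165

The Cobb–Douglas utilities coincide, so 642^α·41^(1−α) = 214.6^α·55.5^(1−α).
Taking logs: α·ln 642 + (1−α)·ln 41 = α·ln 214.6 + (1−α)·ln 55.5, i.e. α·1.0958125 = (1−α)·0.3028110.
So α/(1−α) = (0.3028110)/(1.0958125) = 0.2763347, and α = 0.2763347/1.2763347 ≈ 0.2165.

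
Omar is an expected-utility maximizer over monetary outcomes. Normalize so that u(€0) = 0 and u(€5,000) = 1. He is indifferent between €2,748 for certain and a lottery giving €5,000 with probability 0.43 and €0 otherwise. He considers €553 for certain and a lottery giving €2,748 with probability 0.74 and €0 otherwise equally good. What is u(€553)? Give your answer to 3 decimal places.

0.318

The first gamble pins u(€2,748): it must equal 0.43·1 + 0.57·0 = 0.43.
Then u(€553) = 0.74·u(€2,748) + 0.26·u(€0) = 0.74·0.43 + 0.26·0.00 = 0.3182.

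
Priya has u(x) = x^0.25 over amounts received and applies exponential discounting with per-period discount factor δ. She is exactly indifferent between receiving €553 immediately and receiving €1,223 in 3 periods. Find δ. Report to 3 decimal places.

Equating discounted utilities: u(553) = δ^3·u(1223) ⇒ δ^3 = u(553)/u(1223).
Since u(x) = x^0.25, δ^3 = (553/1223)^0.25 = 0.45217^0.25 = 0.82002.
Hence δ = (0.82002)^(1/3) = 0.93600.

δ ≈ 0.936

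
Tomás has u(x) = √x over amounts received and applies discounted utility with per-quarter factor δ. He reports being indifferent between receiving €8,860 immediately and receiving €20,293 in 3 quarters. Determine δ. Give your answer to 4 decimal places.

The payoff in 3 quarters is discounted by δ^3, so u(8860) = δ^3·u(20293) and δ^3 = u(8860)/u(20293).
Since u(x) = √x, δ^3 = √(8860/20293) = 0.66076.
Taking the cube root: δ = 0.66076^(1/3) ≈ 0.8710.

δ ≈ 0.8710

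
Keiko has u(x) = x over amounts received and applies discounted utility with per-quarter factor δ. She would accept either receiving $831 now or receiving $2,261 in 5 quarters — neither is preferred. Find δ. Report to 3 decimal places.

δ ≈ 0.819

The payoff in 5 quarters is discounted by δ^5, so u(831) = δ^5·u(2261) and δ^5 = u(831)/u(2261).
With u(x) = x: δ^5 = 831/2261 = 0.36754.
Hence δ = (0.36754)^(1/5) = 0.81858.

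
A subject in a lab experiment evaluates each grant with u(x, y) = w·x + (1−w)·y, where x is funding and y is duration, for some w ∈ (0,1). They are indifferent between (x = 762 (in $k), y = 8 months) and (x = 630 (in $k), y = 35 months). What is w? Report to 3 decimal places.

u(762,8) = u(630,35) means w·762 + (1−w)·8 = w·630 + (1−w)·35.
Rearranging, 132·w − 27·(1−w) = 0.
Hence w = 27/(132+27) = 27/159 = 0.170.

w = 0.170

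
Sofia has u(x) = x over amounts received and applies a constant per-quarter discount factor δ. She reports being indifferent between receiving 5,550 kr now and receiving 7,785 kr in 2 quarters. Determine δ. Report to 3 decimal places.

The payoff in 2 quarters is discounted by δ^2, so u(5550) = δ^2·u(7785) and δ^2 = u(5550)/u(7785).
With u(x) = x: δ^2 = 5550/7785 = 0.71291.
Taking the square root: δ = 0.71291^(1/2) ≈ 0.844.

δ ≈ 0.844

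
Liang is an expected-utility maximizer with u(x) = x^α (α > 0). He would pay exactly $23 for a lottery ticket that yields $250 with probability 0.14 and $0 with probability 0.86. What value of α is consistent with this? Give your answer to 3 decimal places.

α ≈ 0.824

The lottery's expected utility is 0.14·u(250) + 0.86·u(0) = 0.14·250^α (since u(0) = 0 for α > 0).
Indifference: 23^α = 0.14·250^α, so (23/250)^α = 0.14.
Take logs: α = ln 0.14 / ln(23/250) ≈ 0.82403.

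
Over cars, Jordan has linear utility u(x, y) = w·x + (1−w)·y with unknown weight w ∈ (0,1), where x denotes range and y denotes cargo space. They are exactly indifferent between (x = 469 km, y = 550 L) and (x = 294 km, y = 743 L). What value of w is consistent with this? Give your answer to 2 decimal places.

w = 0.52

u(469,550) = u(294,743) means w·469 + (1−w)·550 = w·294 + (1−w)·743.
w·(469−294) = (1−w)·(743−550), i.e. w·175 = (1−w)·193.
So w/(1−w) = 193/175 = 1.1029, giving w = 193/(175+193) = 0.52.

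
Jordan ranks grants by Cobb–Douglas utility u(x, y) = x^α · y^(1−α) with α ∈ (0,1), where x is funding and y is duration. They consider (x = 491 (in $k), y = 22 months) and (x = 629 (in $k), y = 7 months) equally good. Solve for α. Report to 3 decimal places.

The Cobb–Douglas utilities coincide, so 491^α·22^(1−α) = 629^α·7^(1−α).
Rearrange to (491/629)^α = (7/22)^(1−α) and take logs: α·-0.247687 = (1−α)·-1.145132.
So α/(1−α) = (-1.145132)/(-0.247687) = 4.623303, and α = 4.623303/5.623303 ≈ 0.822.

α ≈ 0.822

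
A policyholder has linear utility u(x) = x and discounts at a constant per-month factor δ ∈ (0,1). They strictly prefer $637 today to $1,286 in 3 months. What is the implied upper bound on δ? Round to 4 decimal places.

δ < 0.7912

Under u(x) = x this choice says 637 > δ^3·1286.
Dividing by 1286: δ^3 < 0.49533. Both sides are positive, so the cube root keeps the direction.
δ < (637/1286)^(1/3) ≈ 0.7912.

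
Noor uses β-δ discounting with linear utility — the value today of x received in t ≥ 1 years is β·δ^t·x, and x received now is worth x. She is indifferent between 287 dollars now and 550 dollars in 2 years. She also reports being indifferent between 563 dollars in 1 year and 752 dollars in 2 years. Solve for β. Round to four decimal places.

Both payoffs in the second observation are in the future, so β drops out: δ^1·563 = δ^2·752 ⇒ δ = 563/752 = 0.74867.
Now use the now-vs-future pair: 287 = β·δ^2·550 gives β = 287/(0.56051·550) ≈ 0.9310.

β ≈ 0.9310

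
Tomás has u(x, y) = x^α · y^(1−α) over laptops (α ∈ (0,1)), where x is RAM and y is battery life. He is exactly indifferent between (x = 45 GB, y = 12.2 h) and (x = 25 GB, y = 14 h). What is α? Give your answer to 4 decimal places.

The Cobb–Douglas utilities coincide, so 45^α·12.2^(1−α) = 25^α·14^(1−α).
Taking logs: α·ln 45 + (1−α)·ln 12.2 = α·ln 25 + (1−α)·ln 14, i.e. α·0.5877867 = (1−α)·0.1376214.
With A = 0.5877867 and B = 0.1376214: α·A = (1−α)·B, so α = B/(A+B) = 0.1376214/0.7254081 ≈ 0.1897.

α ≈ 0.1897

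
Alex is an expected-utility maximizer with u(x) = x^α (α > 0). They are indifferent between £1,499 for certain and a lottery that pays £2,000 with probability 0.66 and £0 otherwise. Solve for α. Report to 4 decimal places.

The lottery's expected utility is 0.66·u(2000) + 0.34·u(0) = 0.66·2000^α (since u(0) = 0 for α > 0).
Indifference: 1499^α = 0.66·2000^α, so (1499/2000)^α = 0.66.
Take logs: α = ln 0.66 / ln(1499/2000) ≈ 1.441016.

α ≈ 1.4410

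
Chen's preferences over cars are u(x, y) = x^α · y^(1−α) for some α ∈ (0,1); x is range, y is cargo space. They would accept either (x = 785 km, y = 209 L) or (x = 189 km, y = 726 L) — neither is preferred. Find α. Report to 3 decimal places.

α ≈ 0.467

The Cobb–Douglas utilities coincide, so 785^α·209^(1−α) = 189^α·726^(1−α).
Taking logs: α·ln 785 + (1−α)·ln 209 = α·ln 189 + (1−α)·ln 726, i.e. α·1.423937 = (1−α)·1.245216.
So α/(1−α) = (1.245216)/(1.423937) = 0.874488, and α = 0.874488/1.874488 ≈ 0.467.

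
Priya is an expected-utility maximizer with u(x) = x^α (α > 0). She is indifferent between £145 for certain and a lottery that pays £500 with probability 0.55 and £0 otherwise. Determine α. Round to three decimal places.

α ≈ 0.483

The lottery's expected utility is 0.55·u(500) + 0.45·u(0) = 0.55·500^α (since u(0) = 0 for α > 0).
Setting u(145) equal to that: 145^α = 0.55·500^α ⇒ (145/500)^α = 0.55.
Taking logs: α·ln(145/500) = ln(0.55), so α = -0.597837 / -1.237874 ≈ 0.483.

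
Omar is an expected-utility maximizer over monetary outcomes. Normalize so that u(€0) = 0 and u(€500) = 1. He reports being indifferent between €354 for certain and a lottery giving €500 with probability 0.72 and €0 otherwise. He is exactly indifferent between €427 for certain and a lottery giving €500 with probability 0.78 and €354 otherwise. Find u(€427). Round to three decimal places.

0.938

From the first indifference, u(€354) = 0.72·u(€500) + 0.28·u(€0) = 0.72·1 + 0.28·0 = 0.72.
Then u(€427) = 0.78·u(€500) + 0.22·u(€354) = 0.78·1.00 + 0.22·0.72 = 0.9384.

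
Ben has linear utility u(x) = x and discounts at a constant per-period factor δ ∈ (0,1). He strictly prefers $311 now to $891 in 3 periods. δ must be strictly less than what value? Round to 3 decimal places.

δ < 0.704

The preference means 311 > δ^3·891.
So δ^3 < 311/891 = 0.34905; taking the cube root of both positive sides preserves the inequality.
δ < 0.34905^(1/3) = 0.704.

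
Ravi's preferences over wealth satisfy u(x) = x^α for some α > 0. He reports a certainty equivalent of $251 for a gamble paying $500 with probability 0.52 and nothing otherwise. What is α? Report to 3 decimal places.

The lottery's expected utility is 0.52·u(500) + 0.48·u(0) = 0.52·500^α (since u(0) = 0 for α > 0).
Indifference: 251^α = 0.52·500^α, so (251/500)^α = 0.52.
α = ln(0.52) / ln(251/500) = -0.653926/-0.689155 ≈ 0.949.

α ≈ 0.949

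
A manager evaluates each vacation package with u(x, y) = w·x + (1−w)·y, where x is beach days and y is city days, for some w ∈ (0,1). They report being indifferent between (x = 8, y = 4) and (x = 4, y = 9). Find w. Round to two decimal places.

u(8,4) = u(4,9) means w·8 + (1−w)·4 = w·4 + (1−w)·9.
w·(8−4) = (1−w)·(9−4), i.e. w·4 = (1−w)·5.
The marginal rate of substitution is 5/4, so w = 5/(4+5) = 0.56.

w = 0.56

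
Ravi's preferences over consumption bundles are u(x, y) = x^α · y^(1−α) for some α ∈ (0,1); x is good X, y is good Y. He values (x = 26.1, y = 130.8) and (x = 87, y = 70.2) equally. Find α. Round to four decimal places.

Set the two utilities equal: 26.1^α·130.8^(1−α) = 87^α·70.2^(1−α).
Rearrange to (26.1/87)^α = (70.2/130.8)^(1−α) and take logs: α·-1.2039728 = (1−α)·-0.6223211.
With A = -1.2039728 and B = -0.6223211: α·A = (1−α)·B, so α = B/(A+B) = -0.6223211/-1.8262939 ≈ 0.3408.

α ≈ 0.3408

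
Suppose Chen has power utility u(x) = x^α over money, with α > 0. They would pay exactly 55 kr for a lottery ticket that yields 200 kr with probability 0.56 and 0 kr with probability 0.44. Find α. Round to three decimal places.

Since u(0) = 0, the lottery's EU is 0.56·200^α.
Equating: 55^α = 0.56·200^α, i.e. 0.2750^α = 0.56.
Taking logs: α·ln(55/200) = ln(0.56), so α = -0.579818 / -1.290984 ≈ 0.449.

α ≈ 0.449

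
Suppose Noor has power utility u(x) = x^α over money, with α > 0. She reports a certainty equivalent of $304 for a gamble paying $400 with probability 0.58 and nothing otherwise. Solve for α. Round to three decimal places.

α ≈ 1.985

EU(lottery) = 0.58·400^α + 0.42·0 = 0.58·400^α.
Setting u(304) equal to that: 304^α = 0.58·400^α ⇒ (304/400)^α = 0.58.
α = ln(0.58) / ln(304/400) = -0.544727/-0.274437 ≈ 1.985.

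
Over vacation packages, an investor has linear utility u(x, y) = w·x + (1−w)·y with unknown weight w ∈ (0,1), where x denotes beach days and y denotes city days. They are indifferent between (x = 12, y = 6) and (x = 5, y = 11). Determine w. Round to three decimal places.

w = 0.417

u(12,6) = u(5,11) means w·12 + (1−w)·6 = w·5 + (1−w)·11.
Collecting terms: w·7 = (1−w)·5.
The marginal rate of substitution is 5/7, so w = 5/(7+5) = 0.417.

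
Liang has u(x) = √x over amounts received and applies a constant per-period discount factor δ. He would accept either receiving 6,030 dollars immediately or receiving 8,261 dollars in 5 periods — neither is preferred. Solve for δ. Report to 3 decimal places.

δ ≈ 0.969

Equating discounted utilities: u(6030) = δ^5·u(8261) ⇒ δ^5 = u(6030)/u(8261).
Since u(x) = √x, δ^5 = √(6030/8261) = 0.85436.
Taking the 5th root: δ = 0.85436^(1/5) ≈ 0.969.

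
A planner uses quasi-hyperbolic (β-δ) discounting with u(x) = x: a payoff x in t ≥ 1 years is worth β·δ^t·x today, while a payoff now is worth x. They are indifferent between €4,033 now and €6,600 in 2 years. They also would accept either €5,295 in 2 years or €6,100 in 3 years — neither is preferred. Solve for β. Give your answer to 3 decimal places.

From the later pair, β·δ^2·5295 = β·δ^3·6100; dividing through, δ = 5295/6100 = 0.86803.
Now use the now-vs-future pair: 4033 = β·δ^2·6600 gives β = 4033/(0.75348·6600) ≈ 0.811.

β ≈ 0.811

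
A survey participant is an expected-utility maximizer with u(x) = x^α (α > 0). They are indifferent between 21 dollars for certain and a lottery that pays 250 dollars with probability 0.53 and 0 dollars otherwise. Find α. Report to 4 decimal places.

α ≈ 0.2563

EU(lottery) = 0.53·250^α + 0.47·0 = 0.53·250^α.
Equating: 21^α = 0.53·250^α, i.e. 0.0840^α = 0.53.
Take logs: α = ln 0.53 / ln(21/250) ≈ 0.256316.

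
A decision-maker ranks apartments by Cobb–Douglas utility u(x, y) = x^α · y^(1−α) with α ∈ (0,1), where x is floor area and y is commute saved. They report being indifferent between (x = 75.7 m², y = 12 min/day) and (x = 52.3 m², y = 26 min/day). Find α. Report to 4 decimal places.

α ≈ 0.6765

Set the two utilities equal: 75.7^α·12^(1−α) = 52.3^α·26^(1−α).
(75.7/52.3)^α = (26/12)^(1−α); take logs: α·ln(75.7/52.3) = (1−α)·ln(26/12), i.e. α·0.3697818 = (1−α)·0.7731899.
With A = 0.3697818 and B = 0.7731899: α·A = (1−α)·B, so α = B/(A+B) = 0.7731899/1.1429717 ≈ 0.6765.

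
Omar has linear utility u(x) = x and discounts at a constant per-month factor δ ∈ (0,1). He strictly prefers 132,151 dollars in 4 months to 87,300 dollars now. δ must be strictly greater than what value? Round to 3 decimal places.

δ > 0.902

The preference means 87300 < δ^4·132151.
Hence δ^4 > 87300/132151 = 0.66061, and x ↦ x^(1/4) is increasing on (0,∞).
δ > 0.66061^(1/4) = 0.902.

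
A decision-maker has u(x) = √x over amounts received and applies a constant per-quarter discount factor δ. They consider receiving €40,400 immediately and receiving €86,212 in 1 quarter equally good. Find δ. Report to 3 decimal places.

δ ≈ 0.685

Indifference means u(40400) = δ · u(86212), so δ = u(40400)/u(86212).
With u(x) = √x: δ = √40400/√86212 = √(40400/86212) = 0.68455.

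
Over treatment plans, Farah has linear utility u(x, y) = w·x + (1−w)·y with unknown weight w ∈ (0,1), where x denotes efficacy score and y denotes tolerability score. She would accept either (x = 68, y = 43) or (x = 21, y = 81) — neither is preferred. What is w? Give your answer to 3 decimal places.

w = 0.447

u(68,43) = u(21,81) means w·68 + (1−w)·43 = w·21 + (1−w)·81.
w·(68−21) = (1−w)·(81−43), i.e. w·47 = (1−w)·38.
The marginal rate of substitution is 38/47, so w = 38/(47+38) = 0.447.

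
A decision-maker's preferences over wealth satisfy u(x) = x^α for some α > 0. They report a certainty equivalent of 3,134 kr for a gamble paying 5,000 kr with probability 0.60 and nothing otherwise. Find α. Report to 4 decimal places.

α ≈ 1.0935

EU(lottery) = 0.60·5000^α + 0.40·0 = 0.60·5000^α.
Equating: 3134^α = 0.60·5000^α, i.e. 0.6268^α = 0.60.
Taking logs: α·ln(3134/5000) = ln(0.60), so α = -0.5108256 / -0.4671278 ≈ 1.0935.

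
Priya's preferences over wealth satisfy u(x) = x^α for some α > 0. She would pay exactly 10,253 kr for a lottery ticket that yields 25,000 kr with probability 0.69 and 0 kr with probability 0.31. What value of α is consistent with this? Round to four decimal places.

EU(lottery) = 0.69·25000^α + 0.31·0 = 0.69·25000^α.
Equating: 10253^α = 0.69·25000^α, i.e. 0.4101^α = 0.69.
Take logs: α = ln 0.69 / ln(10253/25000) ≈ 0.416315.

α ≈ 0.4163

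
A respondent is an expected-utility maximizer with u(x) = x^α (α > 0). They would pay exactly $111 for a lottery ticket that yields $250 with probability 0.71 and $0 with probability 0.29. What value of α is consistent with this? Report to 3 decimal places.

EU(lottery) = 0.71·250^α + 0.29·0 = 0.71·250^α.
Equating: 111^α = 0.71·250^α, i.e. 0.4440^α = 0.71.
Take logs: α = ln 0.71 / ln(111/250) ≈ 0.42182.

α ≈ 0.422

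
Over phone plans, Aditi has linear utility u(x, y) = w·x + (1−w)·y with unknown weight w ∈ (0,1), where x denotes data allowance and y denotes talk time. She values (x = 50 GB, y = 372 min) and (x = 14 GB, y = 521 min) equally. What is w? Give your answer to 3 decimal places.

w = 0.805

u(50,372) = u(14,521) means w·50 + (1−w)·372 = w·14 + (1−w)·521.
w·(50−14) = (1−w)·(521−372), i.e. w·36 = (1−w)·149.
Hence w = 149/(36+149) = 149/185 = 0.805.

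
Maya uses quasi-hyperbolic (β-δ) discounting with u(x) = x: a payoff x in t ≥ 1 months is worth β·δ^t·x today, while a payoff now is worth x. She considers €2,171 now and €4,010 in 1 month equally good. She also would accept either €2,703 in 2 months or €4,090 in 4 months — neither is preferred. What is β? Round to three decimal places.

Both payoffs in the second observation are in the future, so β drops out: δ^2·2703 = δ^4·4090 ⇒ δ^2 = 2703/4090 = 0.66088, so δ = 0.81295.
Now use the now-vs-future pair: 2171 = β·δ·4010 gives β = 2171/(0.81295·4010) ≈ 0.666.

β ≈ 0.666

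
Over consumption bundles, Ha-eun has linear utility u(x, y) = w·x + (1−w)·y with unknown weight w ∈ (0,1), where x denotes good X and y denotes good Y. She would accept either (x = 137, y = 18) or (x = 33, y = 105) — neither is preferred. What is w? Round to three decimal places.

Equating utilities: w·137 + (1−w)·18 = w·33 + (1−w)·105.
Rearranging, 104·w − 87·(1−w) = 0.
The marginal rate of substitution is 87/104, so w = 87/(104+87) = 0.455.

w = 0.455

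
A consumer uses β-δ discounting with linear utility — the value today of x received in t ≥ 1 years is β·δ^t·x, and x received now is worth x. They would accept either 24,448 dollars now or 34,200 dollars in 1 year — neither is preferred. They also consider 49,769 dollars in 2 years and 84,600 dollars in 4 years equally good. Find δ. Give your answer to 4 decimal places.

δ ≈ 0.7670

Both payoffs in the second observation are in the future, so β drops out: δ^2·49769 = δ^4·84600 ⇒ δ^2 = 49769/84600 = 0.58829, so δ = 0.76700.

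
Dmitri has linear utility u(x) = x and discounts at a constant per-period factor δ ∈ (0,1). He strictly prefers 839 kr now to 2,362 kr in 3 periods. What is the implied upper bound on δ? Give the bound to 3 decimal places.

Under u(x) = x this choice says 839 > δ^3·2362.
So δ^3 < 839/2362 = 0.35521; taking the cube root of both positive sides preserves the inequality.
δ < 0.35521^(1/3) = 0.708.

δ < 0.708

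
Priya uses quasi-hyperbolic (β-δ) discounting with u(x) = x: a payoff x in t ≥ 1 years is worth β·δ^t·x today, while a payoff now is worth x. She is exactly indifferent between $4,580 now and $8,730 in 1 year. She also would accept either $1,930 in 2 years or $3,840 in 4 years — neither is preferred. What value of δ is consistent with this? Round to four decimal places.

δ ≈ 0.7089

From the later pair, β·δ^2·1930 = β·δ^4·3840; dividing through, δ^2 = 1930/3840 = 0.50260, so δ = 0.70895.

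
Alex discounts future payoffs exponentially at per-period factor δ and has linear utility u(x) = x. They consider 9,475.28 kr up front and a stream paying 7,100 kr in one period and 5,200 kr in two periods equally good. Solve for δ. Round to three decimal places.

The stream is worth 7100δ + 5200δ² today, so 7100δ + 5200δ² = 9475.28.
So 5200δ² + 7100δ − 9475.28 = 0.
δ = (−7100 + √(7100² + 4·5200·9475.28)) / (2·5200) = (−7100 + √247495824.00) / 10400 ≈ 0.830.

δ ≈ 0.830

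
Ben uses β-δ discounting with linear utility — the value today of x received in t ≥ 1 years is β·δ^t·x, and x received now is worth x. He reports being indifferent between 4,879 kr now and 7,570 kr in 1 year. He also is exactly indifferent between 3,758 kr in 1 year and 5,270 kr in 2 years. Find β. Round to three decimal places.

β ≈ 0.904

The second indifference involves only future payoffs, so β cancels: β·δ^1·3758 = β·δ^2·5270, giving δ = 3758/5270 = 0.71309.
Substituting δ into 4879 = β·δ·7570: β = 4879/(5398.114) ≈ 0.904.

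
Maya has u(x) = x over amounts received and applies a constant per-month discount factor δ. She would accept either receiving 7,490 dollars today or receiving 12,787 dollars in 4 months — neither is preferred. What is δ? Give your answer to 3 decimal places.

Equating discounted utilities: u(7490) = δ^4·u(12787) ⇒ δ^4 = u(7490)/u(12787).
With u(x) = x: δ^4 = 7490/12787 = 0.58575.
So δ = 0.58575^(1/4) ≈ 0.875.

δ ≈ 0.875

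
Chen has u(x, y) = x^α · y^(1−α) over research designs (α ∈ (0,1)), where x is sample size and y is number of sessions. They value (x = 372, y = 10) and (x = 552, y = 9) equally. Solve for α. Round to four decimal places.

Indifference: 372^α · 10^(1−α) = 552^α · 9^(1−α).
Rearrange to (372/552)^α = (9/10)^(1−α) and take logs: α·-0.3946542 = (1−α)·-0.1053605.
So α/(1−α) = (-0.1053605)/(-0.3946542) = 0.2669692, and α = 0.2669692/1.2669692 ≈ 0.2107.

α ≈ 0.2107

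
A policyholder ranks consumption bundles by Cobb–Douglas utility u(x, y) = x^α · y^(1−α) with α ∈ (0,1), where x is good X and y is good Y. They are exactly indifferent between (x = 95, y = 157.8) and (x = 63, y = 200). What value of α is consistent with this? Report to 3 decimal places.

α ≈ 0.366

Indifference: 95^α · 157.8^(1−α) = 63^α · 200^(1−α).
(95/63)^α = (200/157.8)^(1−α); take logs: α·ln(95/63) = (1−α)·ln(200/157.8), i.e. α·0.410742 = (1−α)·0.236989.
So α/(1−α) = (0.236989)/(0.410742) = 0.576978, and α = 0.576978/1.576978 ≈ 0.366.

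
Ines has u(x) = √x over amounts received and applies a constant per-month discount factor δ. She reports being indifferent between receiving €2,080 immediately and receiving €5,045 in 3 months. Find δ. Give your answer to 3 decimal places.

The payoff in 3 months is discounted by δ^3, so u(2080) = δ^3·u(5045) and δ^3 = u(2080)/u(5045).
Since u(x) = √x, δ^3 = √(2080/5045) = 0.64210.
Taking the cube root: δ = 0.64210^(1/3) ≈ 0.863.

δ ≈ 0.863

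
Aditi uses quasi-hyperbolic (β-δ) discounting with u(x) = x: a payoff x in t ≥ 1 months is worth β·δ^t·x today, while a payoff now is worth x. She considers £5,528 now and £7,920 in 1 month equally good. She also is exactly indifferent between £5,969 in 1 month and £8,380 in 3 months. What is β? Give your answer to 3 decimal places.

β ≈ 0.827

Both payoffs in the second observation are in the future, so β drops out: δ^1·5969 = δ^3·8380 ⇒ δ^2 = 5969/8380 = 0.71229, so δ = 0.84397.
The first indifference: 5528 = β·δ·7920, so β = 5528/(δ·7920) = 5528/(0.84397·7920) ≈ 0.827.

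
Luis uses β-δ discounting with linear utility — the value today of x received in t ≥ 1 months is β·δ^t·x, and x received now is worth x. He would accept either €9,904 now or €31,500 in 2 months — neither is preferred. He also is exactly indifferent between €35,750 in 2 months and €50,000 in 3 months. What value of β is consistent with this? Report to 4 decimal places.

β ≈ 0.6150

Both payoffs in the second observation are in the future, so β drops out: δ^2·35750 = δ^3·50000 ⇒ δ = 35750/50000 = 0.71500.
Substituting δ into 9904 = β·δ^2·31500: β = 9904/(16103.587) ≈ 0.6150.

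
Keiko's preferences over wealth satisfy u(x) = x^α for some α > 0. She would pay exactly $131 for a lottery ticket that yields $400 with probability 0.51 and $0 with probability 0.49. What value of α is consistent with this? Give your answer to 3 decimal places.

α ≈ 0.603

Since u(0) = 0, the lottery's EU is 0.51·400^α.
Indifference: 131^α = 0.51·400^α, so (131/400)^α = 0.51.
α = ln(0.51) / ln(131/400) = -0.673345/-1.116267 ≈ 0.603.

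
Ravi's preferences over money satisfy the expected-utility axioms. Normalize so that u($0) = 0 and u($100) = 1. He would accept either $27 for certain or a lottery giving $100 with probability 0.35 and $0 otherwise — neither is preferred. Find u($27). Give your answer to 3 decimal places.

By the standard-gamble method, u($27) is just the indifference probability on the best outcome: 0.35.

0.350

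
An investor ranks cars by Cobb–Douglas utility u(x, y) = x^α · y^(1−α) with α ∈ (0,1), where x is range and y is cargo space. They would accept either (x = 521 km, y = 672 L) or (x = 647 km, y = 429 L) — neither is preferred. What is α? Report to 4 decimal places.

The Cobb–Douglas utilities coincide, so 521^α·672^(1−α) = 647^α·429^(1−α).
Taking logs: α·ln 521 + (1−α)·ln 672 = α·ln 647 + (1−α)·ln 429, i.e. α·-0.2165963 = (1−α)·-0.4488014.
With A = -0.2165963 and B = -0.4488014: α·A = (1−α)·B, so α = B/(A+B) = -0.4488014/-0.6653977 ≈ 0.6745.

α ≈ 0.6745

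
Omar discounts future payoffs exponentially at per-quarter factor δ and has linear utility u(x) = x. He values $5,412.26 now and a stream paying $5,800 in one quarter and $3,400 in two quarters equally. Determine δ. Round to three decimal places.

δ ≈ 0.670

Present value of the stream is 5800·δ + 3400·δ². Indifference gives 5800δ + 3400δ² = 5412.26.
That is, 3400δ² + 5800δ − 5412.26 = 0, a quadratic in δ.
By the quadratic formula (taking the positive root), δ = (−5800 + √107246736.00) / 6800 ≈ 0.670.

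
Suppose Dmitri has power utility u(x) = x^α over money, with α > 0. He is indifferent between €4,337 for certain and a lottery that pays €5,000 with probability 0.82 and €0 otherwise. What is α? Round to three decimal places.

Since u(0) = 0, the lottery's EU is 0.82·5000^α.
Setting u(4337) equal to that: 4337^α = 0.82·5000^α ⇒ (4337/5000)^α = 0.82.
Take logs: α = ln 0.82 / ln(4337/5000) ≈ 1.39504.

α ≈ 1.395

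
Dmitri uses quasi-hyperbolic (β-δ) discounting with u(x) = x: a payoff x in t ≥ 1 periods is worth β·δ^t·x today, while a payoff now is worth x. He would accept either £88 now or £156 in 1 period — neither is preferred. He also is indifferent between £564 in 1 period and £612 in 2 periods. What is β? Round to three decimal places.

β ≈ 0.612

The second indifference involves only future payoffs, so β cancels: β·δ^1·564 = β·δ^2·612, giving δ = 564/612 = 0.92157.
The first indifference: 88 = β·δ·156, so β = 88/(δ·156) = 88/(0.92157·156) ≈ 0.612.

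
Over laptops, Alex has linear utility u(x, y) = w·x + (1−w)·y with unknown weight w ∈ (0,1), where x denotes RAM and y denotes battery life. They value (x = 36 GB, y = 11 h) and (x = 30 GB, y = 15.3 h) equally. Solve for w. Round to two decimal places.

Indifference: w·36 + (1−w)·11 = w·30 + (1−w)·15.3.
Rearranging, 6·w − 4.3·(1−w) = 0.
So w/(1−w) = 4.3/6 = 0.7167, giving w = 4.3/(6+4.3) = 0.42.

w = 0.42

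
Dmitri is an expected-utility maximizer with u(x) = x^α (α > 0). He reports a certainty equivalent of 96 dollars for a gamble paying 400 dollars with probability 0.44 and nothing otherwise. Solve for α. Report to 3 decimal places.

EU(lottery) = 0.44·400^α + 0.56·0 = 0.44·400^α.
Equating: 96^α = 0.44·400^α, i.e. 0.2400^α = 0.44.
Taking logs: α·ln(96/400) = ln(0.44), so α = -0.820981 / -1.427116 ≈ 0.575.

α ≈ 0.575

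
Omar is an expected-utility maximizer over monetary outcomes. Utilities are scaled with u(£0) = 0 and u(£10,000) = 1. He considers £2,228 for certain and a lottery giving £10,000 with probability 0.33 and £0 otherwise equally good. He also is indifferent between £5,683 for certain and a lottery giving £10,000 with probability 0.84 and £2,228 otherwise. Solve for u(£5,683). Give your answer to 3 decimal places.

The first gamble pins u(£2,228): it must equal 0.33·1 + 0.67·0 = 0.33.
The second indifference gives u(£5,683) = 0.84·u(£10,000) + 0.16·u(£2,228) = 0.84·1.00 + 0.16·0.33 = 0.8928.

0.893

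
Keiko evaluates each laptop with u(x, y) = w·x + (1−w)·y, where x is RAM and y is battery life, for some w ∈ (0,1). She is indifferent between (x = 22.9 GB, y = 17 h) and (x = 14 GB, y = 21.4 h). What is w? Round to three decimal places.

w = 0.331

u(22.9,17) = u(14,21.4) means w·22.9 + (1−w)·17 = w·14 + (1−w)·21.4.
w·(22.9−14) = (1−w)·(21.4−17), i.e. w·8.9 = (1−w)·4.4.
Hence w = 4.4/(8.9+4.4) = 4.4/13.3 = 0.331.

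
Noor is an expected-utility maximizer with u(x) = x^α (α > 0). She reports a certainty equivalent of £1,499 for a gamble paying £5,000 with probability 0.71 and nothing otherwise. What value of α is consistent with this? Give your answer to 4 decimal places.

α ≈ 0.2843

The lottery's expected utility is 0.71·u(5000) + 0.29·u(0) = 0.71·5000^α (since u(0) = 0 for α > 0).
Equating: 1499^α = 0.71·5000^α, i.e. 0.2998^α = 0.71.
α = ln(0.71) / ln(1499/5000) = -0.3424903/-1.2046397 ≈ 0.2843.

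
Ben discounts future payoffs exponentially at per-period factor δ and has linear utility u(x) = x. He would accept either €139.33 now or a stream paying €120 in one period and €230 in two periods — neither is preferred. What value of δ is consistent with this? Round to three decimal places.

Equating present values: 139.33 = 120δ + 230δ².
Rearranged: 230δ² + 120δ − 139.33 = 0.
By the quadratic formula (taking the positive root), δ = (−120 + √142583.60) / 460 ≈ 0.560.

δ ≈ 0.560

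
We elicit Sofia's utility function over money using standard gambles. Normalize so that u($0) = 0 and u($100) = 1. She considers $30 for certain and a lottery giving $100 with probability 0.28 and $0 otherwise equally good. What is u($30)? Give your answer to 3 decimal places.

0.280

The indifference gives u($30) = 0.28·u($100) + 0.72·u($0) = 0.28·1 + 0.72·0 = 0.28.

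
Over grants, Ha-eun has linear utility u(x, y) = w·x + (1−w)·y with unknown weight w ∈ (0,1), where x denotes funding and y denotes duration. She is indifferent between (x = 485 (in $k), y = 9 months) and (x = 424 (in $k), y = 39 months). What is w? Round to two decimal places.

w = 0.33

Indifference: w·485 + (1−w)·9 = w·424 + (1−w)·39.
Collecting terms: w·61 = (1−w)·30.
So w/(1−w) = 30/61 = 0.4918, giving w = 30/(61+30) = 0.33.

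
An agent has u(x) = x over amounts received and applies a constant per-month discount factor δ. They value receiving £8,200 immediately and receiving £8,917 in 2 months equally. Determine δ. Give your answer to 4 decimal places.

Indifference means u(8200) = δ^2 · u(8917), so δ^2 = u(8200)/u(8917).
With u(x) = x: δ^2 = 8200/8917 = 0.91959.
Hence δ = (0.91959)^(1/2) = 0.958953.

δ ≈ 0.9590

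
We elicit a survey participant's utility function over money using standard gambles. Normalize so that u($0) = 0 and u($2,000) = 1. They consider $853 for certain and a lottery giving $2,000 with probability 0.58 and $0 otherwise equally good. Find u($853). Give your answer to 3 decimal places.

u($853) equals the lottery's expected utility: 0.58·1 + 0.42·0 = 0.58.

0.580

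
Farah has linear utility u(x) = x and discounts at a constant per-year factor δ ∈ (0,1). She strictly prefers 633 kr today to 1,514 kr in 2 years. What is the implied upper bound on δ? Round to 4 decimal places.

Under u(x) = x this choice says 633 > δ^2·1514.
Hence δ^2 < 633/1514 = 0.41810, and x ↦ x^(1/2) is increasing on (0,∞).
δ < (633/1514)^(1/2) ≈ 0.6466.

δ < 0.6466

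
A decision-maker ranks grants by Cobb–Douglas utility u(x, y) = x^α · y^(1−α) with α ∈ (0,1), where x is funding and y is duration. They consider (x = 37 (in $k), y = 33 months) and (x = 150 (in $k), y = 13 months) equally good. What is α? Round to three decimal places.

α ≈ 0.400

Set the two utilities equal: 37^α·33^(1−α) = 150^α·13^(1−α).
Rearrange to (37/150)^α = (13/33)^(1−α) and take logs: α·-1.399717 = (1−α)·-0.931558.
With A = -1.399717 and B = -0.931558: α·A = (1−α)·B, so α = B/(A+B) = -0.931558/-2.331275 ≈ 0.400.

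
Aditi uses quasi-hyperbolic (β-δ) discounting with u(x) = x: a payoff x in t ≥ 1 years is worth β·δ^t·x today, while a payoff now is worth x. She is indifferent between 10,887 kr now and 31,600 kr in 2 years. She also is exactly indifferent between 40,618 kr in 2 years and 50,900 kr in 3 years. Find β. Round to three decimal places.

Both payoffs in the second observation are in the future, so β drops out: δ^2·40618 = δ^3·50900 ⇒ δ = 40618/50900 = 0.79800.
The first indifference: 10887 = β·δ^2·31600, so β = 10887/(δ^2·31600) = 10887/(0.63680·31600) ≈ 0.541.

β ≈ 0.541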